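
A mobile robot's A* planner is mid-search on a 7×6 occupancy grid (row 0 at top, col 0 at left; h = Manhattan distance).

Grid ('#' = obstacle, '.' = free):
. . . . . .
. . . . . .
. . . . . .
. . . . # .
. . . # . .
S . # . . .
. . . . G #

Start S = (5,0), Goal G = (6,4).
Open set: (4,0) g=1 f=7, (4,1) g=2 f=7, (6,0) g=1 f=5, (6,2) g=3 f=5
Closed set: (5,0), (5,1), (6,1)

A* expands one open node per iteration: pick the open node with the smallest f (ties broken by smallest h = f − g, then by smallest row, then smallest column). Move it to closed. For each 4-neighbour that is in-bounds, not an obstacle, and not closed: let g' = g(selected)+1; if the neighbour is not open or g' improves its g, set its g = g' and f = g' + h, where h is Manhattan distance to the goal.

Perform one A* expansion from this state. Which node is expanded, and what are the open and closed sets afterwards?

step 1: expand (6,2) (f=5, h=2) → closed; open now [(4,0) g=1 f=7, (4,1) g=2 f=7, (6,0) g=1 f=5, (6,3) g=4 f=5]

expanded=(6,2); open=[(4,0) g=1 f=7, (4,1) g=2 f=7, (6,0) g=1 f=5, (6,3) g=4 f=5]; closed=[(5,0), (5,1), (6,1), (6,2)]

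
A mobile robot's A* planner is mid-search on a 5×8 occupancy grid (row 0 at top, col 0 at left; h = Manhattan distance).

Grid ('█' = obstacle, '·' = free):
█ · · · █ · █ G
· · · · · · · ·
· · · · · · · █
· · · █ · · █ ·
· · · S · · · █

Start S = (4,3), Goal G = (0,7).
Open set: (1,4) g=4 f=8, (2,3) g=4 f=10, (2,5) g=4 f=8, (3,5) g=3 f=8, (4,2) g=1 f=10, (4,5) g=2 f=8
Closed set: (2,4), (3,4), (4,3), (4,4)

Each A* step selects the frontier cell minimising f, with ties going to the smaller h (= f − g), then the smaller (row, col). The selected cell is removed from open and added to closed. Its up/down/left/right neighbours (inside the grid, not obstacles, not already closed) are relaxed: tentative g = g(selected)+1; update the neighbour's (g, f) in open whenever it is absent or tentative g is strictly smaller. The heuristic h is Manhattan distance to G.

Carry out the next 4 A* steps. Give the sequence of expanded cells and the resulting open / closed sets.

step 1: expand (1,4) (f=8, h=4) → closed; open now [(1,3) g=5 f=10, (1,5) g=5 f=8, (2,3) g=4 f=10, (2,5) g=4 f=8, (3,5) g=3 f=8, (4,2) g=1 f=10, (4,5) g=2 f=8]
step 2: expand (1,5) (f=8, h=3) → closed; open now [(0,5) g=6 f=8, (1,3) g=5 f=10, (1,6) g=6 f=8, (2,3) g=4 f=10, (2,5) g=4 f=8, (3,5) g=3 f=8, (4,2) g=1 f=10, (4,5) g=2 f=8]
step 3: expand (0,5) (f=8, h=2) → closed; open now [(1,3) g=5 f=10, (1,6) g=6 f=8, (2,3) g=4 f=10, (2,5) g=4 f=8, (3,5) g=3 f=8, (4,2) g=1 f=10, (4,5) g=2 f=8]
step 4: expand (1,6) (f=8, h=2) → closed; open now [(1,3) g=5 f=10, (1,7) g=7 f=8, (2,3) g=4 f=10, (2,5) g=4 f=8, (2,6) g=7 f=10, (3,5) g=3 f=8, (4,2) g=1 f=10, (4,5) g=2 f=8]

order=[(1,4) → (1,5) → (0,5) → (1,6)]; open=[(1,3) g=5 f=10, (1,7) g=7 f=8, (2,3) g=4 f=10, (2,5) g=4 f=8, (2,6) g=7 f=10, (3,5) g=3 f=8, (4,2) g=1 f=10, (4,5) g=2 f=8]; closed=[(0,5), (1,4), (1,5), (1,6), (2,4), (3,4), (4,3), (4,4)]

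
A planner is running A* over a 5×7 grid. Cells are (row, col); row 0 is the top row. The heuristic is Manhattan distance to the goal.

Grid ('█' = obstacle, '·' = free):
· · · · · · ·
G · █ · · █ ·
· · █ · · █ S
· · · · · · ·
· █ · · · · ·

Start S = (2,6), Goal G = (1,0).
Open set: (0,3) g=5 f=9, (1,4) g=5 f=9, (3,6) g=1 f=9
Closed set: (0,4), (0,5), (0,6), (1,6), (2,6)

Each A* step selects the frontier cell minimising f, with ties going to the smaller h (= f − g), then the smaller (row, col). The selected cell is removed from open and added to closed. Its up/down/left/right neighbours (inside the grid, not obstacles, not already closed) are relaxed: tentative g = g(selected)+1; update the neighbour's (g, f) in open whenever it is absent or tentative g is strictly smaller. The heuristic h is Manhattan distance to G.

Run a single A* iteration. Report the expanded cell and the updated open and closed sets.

step 1: expand (0,3) (f=9, h=4) → closed; open now [(0,2) g=6 f=9, (1,3) g=6 f=9, (1,4) g=5 f=9, (3,6) g=1 f=9]

expanded=(0,3); open=[(0,2) g=6 f=9, (1,3) g=6 f=9, (1,4) g=5 f=9, (3,6) g=1 f=9]; closed=[(0,3), (0,4), (0,5), (0,6), (1,6), (2,6)]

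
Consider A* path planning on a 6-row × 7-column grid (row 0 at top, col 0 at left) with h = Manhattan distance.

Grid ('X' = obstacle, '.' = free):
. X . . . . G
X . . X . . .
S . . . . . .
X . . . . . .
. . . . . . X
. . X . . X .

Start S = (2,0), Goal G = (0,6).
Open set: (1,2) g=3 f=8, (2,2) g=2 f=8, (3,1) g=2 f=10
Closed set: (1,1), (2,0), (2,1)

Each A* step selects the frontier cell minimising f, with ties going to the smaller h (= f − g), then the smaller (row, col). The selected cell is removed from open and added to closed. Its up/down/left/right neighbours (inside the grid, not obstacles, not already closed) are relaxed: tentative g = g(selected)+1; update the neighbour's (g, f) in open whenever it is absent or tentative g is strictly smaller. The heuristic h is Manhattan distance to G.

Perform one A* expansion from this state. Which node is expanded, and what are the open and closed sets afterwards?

step 1: expand (1,2) (f=8, h=5) → closed; open now [(0,2) g=4 f=8, (2,2) g=2 f=8, (3,1) g=2 f=10]

expanded=(1,2); open=[(0,2) g=4 f=8, (2,2) g=2 f=8, (3,1) g=2 f=10]; closed=[(1,1), (1,2), (2,0), (2,1)]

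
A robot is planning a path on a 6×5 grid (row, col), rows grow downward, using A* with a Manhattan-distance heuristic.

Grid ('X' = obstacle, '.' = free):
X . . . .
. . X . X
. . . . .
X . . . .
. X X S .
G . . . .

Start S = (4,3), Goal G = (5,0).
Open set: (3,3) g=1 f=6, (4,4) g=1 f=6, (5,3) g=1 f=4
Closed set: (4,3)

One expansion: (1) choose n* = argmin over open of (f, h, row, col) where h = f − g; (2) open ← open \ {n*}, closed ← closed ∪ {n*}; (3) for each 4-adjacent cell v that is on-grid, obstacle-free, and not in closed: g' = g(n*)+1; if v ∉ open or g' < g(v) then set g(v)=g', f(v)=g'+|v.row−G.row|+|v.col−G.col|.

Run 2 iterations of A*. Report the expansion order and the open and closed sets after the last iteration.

order=[(5,3) → (5,2)]; open=[(3,3) g=1 f=6, (4,4) g=1 f=6, (5,1) g=3 f=4, (5,4) g=2 f=6]; closed=[(4,3), (5,2), (5,3)]

step 1: expand (5,3) (f=4, h=3) → closed; open now [(3,3) g=1 f=6, (4,4) g=1 f=6, (5,2) g=2 f=4, (5,4) g=2 f=6]
step 2: expand (5,2) (f=4, h=2) → closed; open now [(3,3) g=1 f=6, (4,4) g=1 f=6, (5,1) g=3 f=4, (5,4) g=2 f=6]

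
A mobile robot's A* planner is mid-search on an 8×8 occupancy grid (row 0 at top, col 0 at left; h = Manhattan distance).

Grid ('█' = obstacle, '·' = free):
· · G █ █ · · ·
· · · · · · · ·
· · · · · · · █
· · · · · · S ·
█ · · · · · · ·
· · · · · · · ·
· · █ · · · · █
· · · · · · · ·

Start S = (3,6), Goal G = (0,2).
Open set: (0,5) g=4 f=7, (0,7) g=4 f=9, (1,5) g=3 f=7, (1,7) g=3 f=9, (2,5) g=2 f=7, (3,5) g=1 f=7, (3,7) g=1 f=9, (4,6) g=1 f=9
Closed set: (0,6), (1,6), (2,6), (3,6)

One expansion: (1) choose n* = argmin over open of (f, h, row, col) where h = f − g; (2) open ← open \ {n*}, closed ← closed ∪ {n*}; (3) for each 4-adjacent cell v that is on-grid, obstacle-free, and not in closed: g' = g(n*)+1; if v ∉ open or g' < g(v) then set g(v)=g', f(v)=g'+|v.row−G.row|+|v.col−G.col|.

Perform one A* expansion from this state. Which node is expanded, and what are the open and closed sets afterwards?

step 1: expand (0,5) (f=7, h=3) → closed; open now [(0,7) g=4 f=9, (1,5) g=3 f=7, (1,7) g=3 f=9, (2,5) g=2 f=7, (3,5) g=1 f=7, (3,7) g=1 f=9, (4,6) g=1 f=9]

expanded=(0,5); open=[(0,7) g=4 f=9, (1,5) g=3 f=7, (1,7) g=3 f=9, (2,5) g=2 f=7, (3,5) g=1 f=7, (3,7) g=1 f=9, (4,6) g=1 f=9]; closed=[(0,5), (0,6), (1,6), (2,6), (3,6)]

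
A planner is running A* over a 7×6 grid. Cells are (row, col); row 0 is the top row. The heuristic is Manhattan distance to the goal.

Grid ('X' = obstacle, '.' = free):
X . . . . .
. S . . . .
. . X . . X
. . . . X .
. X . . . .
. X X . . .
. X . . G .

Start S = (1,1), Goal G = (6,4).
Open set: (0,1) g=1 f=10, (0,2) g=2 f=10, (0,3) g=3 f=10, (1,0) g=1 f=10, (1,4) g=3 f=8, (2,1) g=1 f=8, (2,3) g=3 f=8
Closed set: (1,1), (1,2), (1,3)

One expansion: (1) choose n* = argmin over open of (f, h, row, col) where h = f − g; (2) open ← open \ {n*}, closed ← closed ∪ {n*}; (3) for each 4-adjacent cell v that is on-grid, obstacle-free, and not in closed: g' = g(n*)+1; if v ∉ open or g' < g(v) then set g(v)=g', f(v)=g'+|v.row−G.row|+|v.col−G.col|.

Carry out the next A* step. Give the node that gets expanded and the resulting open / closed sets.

step 1: expand (1,4) (f=8, h=5) → closed; open now [(0,1) g=1 f=10, (0,2) g=2 f=10, (0,3) g=3 f=10, (0,4) g=4 f=10, (1,0) g=1 f=10, (1,5) g=4 f=10, (2,1) g=1 f=8, (2,3) g=3 f=8, (2,4) g=4 f=8]

expanded=(1,4); open=[(0,1) g=1 f=10, (0,2) g=2 f=10, (0,3) g=3 f=10, (0,4) g=4 f=10, (1,0) g=1 f=10, (1,5) g=4 f=10, (2,1) g=1 f=8, (2,3) g=3 f=8, (2,4) g=4 f=8]; closed=[(1,1), (1,2), (1,3), (1,4)]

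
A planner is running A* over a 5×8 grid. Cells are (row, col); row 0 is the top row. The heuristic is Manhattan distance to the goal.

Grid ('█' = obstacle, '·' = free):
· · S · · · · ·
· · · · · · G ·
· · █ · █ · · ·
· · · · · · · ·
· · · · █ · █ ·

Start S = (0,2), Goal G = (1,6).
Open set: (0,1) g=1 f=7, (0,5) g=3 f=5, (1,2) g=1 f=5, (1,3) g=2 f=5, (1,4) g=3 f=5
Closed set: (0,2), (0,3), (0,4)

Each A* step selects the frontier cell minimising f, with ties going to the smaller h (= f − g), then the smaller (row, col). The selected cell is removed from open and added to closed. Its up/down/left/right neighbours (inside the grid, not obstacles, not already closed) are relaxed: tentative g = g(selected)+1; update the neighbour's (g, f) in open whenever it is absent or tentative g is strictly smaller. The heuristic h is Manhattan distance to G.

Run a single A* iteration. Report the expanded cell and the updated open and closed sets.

expanded=(0,5); open=[(0,1) g=1 f=7, (0,6) g=4 f=5, (1,2) g=1 f=5, (1,3) g=2 f=5, (1,4) g=3 f=5, (1,5) g=4 f=5]; closed=[(0,2), (0,3), (0,4), (0,5)]

step 1: expand (0,5) (f=5, h=2) → closed; open now [(0,1) g=1 f=7, (0,6) g=4 f=5, (1,2) g=1 f=5, (1,3) g=2 f=5, (1,4) g=3 f=5, (1,5) g=4 f=5]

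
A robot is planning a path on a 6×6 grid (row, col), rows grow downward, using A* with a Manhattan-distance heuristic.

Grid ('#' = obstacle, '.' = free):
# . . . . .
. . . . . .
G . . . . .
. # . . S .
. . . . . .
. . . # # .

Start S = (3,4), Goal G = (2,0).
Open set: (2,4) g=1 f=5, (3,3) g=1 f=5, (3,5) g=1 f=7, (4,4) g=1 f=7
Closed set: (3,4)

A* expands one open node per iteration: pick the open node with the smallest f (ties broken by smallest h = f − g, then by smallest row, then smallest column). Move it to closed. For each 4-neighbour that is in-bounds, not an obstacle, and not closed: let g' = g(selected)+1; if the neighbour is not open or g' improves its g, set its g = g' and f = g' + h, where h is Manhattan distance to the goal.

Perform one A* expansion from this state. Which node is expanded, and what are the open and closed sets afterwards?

expanded=(2,4); open=[(1,4) g=2 f=7, (2,3) g=2 f=5, (2,5) g=2 f=7, (3,3) g=1 f=5, (3,5) g=1 f=7, (4,4) g=1 f=7]; closed=[(2,4), (3,4)]

step 1: expand (2,4) (f=5, h=4) → closed; open now [(1,4) g=2 f=7, (2,3) g=2 f=5, (2,5) g=2 f=7, (3,3) g=1 f=5, (3,5) g=1 f=7, (4,4) g=1 f=7]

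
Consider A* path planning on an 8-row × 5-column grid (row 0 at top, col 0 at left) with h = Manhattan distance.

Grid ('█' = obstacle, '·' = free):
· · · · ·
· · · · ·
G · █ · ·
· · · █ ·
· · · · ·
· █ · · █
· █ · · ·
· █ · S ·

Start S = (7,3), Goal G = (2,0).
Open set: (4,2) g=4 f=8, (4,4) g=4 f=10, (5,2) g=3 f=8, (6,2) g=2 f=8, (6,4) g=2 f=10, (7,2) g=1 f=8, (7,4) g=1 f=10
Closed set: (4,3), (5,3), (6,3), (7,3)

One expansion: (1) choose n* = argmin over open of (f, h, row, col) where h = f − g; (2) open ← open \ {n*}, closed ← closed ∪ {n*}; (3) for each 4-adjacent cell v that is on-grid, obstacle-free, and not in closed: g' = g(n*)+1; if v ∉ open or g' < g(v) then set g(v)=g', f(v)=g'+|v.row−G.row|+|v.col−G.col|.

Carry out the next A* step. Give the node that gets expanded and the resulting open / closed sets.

step 1: expand (4,2) (f=8, h=4) → closed; open now [(3,2) g=5 f=8, (4,1) g=5 f=8, (4,4) g=4 f=10, (5,2) g=3 f=8, (6,2) g=2 f=8, (6,4) g=2 f=10, (7,2) g=1 f=8, (7,4) g=1 f=10]

expanded=(4,2); open=[(3,2) g=5 f=8, (4,1) g=5 f=8, (4,4) g=4 f=10, (5,2) g=3 f=8, (6,2) g=2 f=8, (6,4) g=2 f=10, (7,2) g=1 f=8, (7,4) g=1 f=10]; closed=[(4,2), (4,3), (5,3), (6,3), (7,3)]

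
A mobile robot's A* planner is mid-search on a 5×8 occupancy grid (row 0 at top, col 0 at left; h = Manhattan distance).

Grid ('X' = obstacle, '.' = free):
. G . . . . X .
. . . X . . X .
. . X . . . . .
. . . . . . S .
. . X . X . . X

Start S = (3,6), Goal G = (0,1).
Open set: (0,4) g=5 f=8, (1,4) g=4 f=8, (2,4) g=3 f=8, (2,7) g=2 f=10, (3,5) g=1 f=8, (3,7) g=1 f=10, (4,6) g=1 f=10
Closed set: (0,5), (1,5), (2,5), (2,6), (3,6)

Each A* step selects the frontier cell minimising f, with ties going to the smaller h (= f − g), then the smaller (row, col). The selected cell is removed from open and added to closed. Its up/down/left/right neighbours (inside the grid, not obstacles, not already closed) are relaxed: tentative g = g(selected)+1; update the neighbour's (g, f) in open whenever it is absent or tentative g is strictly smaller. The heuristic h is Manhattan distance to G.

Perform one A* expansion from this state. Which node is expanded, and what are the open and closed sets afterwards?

expanded=(0,4); open=[(0,3) g=6 f=8, (1,4) g=4 f=8, (2,4) g=3 f=8, (2,7) g=2 f=10, (3,5) g=1 f=8, (3,7) g=1 f=10, (4,6) g=1 f=10]; closed=[(0,4), (0,5), (1,5), (2,5), (2,6), (3,6)]

step 1: expand (0,4) (f=8, h=3) → closed; open now [(0,3) g=6 f=8, (1,4) g=4 f=8, (2,4) g=3 f=8, (2,7) g=2 f=10, (3,5) g=1 f=8, (3,7) g=1 f=10, (4,6) g=1 f=10]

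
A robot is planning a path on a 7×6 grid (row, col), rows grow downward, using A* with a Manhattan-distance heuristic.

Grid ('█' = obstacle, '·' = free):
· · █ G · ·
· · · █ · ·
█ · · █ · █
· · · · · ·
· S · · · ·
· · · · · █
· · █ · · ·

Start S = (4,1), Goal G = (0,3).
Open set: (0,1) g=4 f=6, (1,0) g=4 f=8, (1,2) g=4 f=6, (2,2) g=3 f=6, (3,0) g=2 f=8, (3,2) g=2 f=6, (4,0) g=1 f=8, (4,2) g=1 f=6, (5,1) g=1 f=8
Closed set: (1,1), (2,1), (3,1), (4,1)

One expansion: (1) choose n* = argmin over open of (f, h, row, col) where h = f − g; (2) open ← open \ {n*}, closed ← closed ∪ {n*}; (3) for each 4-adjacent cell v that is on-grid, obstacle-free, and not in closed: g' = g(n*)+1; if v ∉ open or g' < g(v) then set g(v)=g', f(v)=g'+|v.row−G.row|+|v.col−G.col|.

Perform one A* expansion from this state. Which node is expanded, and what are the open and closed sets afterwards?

step 1: expand (0,1) (f=6, h=2) → closed; open now [(0,0) g=5 f=8, (1,0) g=4 f=8, (1,2) g=4 f=6, (2,2) g=3 f=6, (3,0) g=2 f=8, (3,2) g=2 f=6, (4,0) g=1 f=8, (4,2) g=1 f=6, (5,1) g=1 f=8]

expanded=(0,1); open=[(0,0) g=5 f=8, (1,0) g=4 f=8, (1,2) g=4 f=6, (2,2) g=3 f=6, (3,0) g=2 f=8, (3,2) g=2 f=6, (4,0) g=1 f=8, (4,2) g=1 f=6, (5,1) g=1 f=8]; closed=[(0,1), (1,1), (2,1), (3,1), (4,1)]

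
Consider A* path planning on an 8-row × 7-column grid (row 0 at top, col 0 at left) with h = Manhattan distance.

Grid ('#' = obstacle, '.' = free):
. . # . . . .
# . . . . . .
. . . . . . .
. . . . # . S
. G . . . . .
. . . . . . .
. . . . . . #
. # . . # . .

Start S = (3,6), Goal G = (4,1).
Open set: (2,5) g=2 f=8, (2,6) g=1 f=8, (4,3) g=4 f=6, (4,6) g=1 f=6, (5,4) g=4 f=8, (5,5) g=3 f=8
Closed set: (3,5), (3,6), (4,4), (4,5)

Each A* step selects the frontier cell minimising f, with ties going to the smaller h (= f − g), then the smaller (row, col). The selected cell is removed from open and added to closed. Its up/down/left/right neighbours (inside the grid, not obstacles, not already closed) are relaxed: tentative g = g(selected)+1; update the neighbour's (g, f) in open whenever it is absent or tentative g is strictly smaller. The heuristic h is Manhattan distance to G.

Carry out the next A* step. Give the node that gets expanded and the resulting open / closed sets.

step 1: expand (4,3) (f=6, h=2) → closed; open now [(2,5) g=2 f=8, (2,6) g=1 f=8, (3,3) g=5 f=8, (4,2) g=5 f=6, (4,6) g=1 f=6, (5,3) g=5 f=8, (5,4) g=4 f=8, (5,5) g=3 f=8]

expanded=(4,3); open=[(2,5) g=2 f=8, (2,6) g=1 f=8, (3,3) g=5 f=8, (4,2) g=5 f=6, (4,6) g=1 f=6, (5,3) g=5 f=8, (5,4) g=4 f=8, (5,5) g=3 f=8]; closed=[(3,5), (3,6), (4,3), (4,4), (4,5)]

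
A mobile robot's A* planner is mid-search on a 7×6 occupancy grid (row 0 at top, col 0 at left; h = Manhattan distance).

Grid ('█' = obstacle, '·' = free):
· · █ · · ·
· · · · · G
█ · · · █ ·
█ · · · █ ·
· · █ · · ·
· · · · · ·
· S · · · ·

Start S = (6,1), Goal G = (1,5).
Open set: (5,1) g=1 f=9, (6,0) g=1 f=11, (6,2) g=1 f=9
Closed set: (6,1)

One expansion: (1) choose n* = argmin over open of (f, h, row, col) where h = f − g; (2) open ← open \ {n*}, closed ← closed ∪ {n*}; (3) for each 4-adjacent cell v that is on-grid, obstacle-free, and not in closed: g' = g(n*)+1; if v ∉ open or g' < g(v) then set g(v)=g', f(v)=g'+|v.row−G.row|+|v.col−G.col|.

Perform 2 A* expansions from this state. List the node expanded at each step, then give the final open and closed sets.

order=[(5,1) → (4,1)]; open=[(3,1) g=3 f=9, (4,0) g=3 f=11, (5,0) g=2 f=11, (5,2) g=2 f=9, (6,0) g=1 f=11, (6,2) g=1 f=9]; closed=[(4,1), (5,1), (6,1)]

step 1: expand (5,1) (f=9, h=8) → closed; open now [(4,1) g=2 f=9, (5,0) g=2 f=11, (5,2) g=2 f=9, (6,0) g=1 f=11, (6,2) g=1 f=9]
step 2: expand (4,1) (f=9, h=7) → closed; open now [(3,1) g=3 f=9, (4,0) g=3 f=11, (5,0) g=2 f=11, (5,2) g=2 f=9, (6,0) g=1 f=11, (6,2) g=1 f=9]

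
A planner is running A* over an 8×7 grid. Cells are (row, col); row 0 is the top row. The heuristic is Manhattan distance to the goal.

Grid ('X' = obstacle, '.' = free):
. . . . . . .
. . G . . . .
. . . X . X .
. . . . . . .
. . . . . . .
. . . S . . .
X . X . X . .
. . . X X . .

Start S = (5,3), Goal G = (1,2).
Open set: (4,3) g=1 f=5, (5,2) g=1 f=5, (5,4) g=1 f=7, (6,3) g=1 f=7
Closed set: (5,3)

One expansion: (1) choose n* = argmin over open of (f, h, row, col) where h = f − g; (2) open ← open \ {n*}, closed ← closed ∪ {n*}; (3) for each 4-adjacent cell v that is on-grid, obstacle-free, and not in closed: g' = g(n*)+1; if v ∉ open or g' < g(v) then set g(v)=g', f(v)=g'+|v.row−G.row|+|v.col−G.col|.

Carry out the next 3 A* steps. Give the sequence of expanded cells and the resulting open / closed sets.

order=[(4,3) → (3,3) → (3,2)]; open=[(2,2) g=4 f=5, (3,1) g=4 f=7, (3,4) g=3 f=7, (4,2) g=2 f=5, (4,4) g=2 f=7, (5,2) g=1 f=5, (5,4) g=1 f=7, (6,3) g=1 f=7]; closed=[(3,2), (3,3), (4,3), (5,3)]

step 1: expand (4,3) (f=5, h=4) → closed; open now [(3,3) g=2 f=5, (4,2) g=2 f=5, (4,4) g=2 f=7, (5,2) g=1 f=5, (5,4) g=1 f=7, (6,3) g=1 f=7]
step 2: expand (3,3) (f=5, h=3) → closed; open now [(3,2) g=3 f=5, (3,4) g=3 f=7, (4,2) g=2 f=5, (4,4) g=2 f=7, (5,2) g=1 f=5, (5,4) g=1 f=7, (6,3) g=1 f=7]
step 3: expand (3,2) (f=5, h=2) → closed; open now [(2,2) g=4 f=5, (3,1) g=4 f=7, (3,4) g=3 f=7, (4,2) g=2 f=5, (4,4) g=2 f=7, (5,2) g=1 f=5, (5,4) g=1 f=7, (6,3) g=1 f=7]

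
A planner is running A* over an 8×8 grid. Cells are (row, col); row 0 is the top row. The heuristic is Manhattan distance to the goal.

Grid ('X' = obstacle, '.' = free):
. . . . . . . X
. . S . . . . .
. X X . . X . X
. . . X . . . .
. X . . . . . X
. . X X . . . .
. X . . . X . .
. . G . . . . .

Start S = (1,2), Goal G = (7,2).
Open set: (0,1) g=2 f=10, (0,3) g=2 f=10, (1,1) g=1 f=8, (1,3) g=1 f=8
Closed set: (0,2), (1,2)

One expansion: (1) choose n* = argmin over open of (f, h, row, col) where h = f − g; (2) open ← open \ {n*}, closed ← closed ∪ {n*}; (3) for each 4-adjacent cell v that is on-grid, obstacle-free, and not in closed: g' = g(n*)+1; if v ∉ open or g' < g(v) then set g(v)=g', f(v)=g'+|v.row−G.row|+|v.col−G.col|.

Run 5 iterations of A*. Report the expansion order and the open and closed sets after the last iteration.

step 1: expand (1,1) (f=8, h=7) → closed; open now [(0,1) g=2 f=10, (0,3) g=2 f=10, (1,0) g=2 f=10, (1,3) g=1 f=8]
step 2: expand (1,3) (f=8, h=7) → closed; open now [(0,1) g=2 f=10, (0,3) g=2 f=10, (1,0) g=2 f=10, (1,4) g=2 f=10, (2,3) g=2 f=8]
step 3: expand (2,3) (f=8, h=6) → closed; open now [(0,1) g=2 f=10, (0,3) g=2 f=10, (1,0) g=2 f=10, (1,4) g=2 f=10, (2,4) g=3 f=10]
step 4: expand (2,4) (f=10, h=7) → closed; open now [(0,1) g=2 f=10, (0,3) g=2 f=10, (1,0) g=2 f=10, (1,4) g=2 f=10, (3,4) g=4 f=10]
step 5: expand (3,4) (f=10, h=6) → closed; open now [(0,1) g=2 f=10, (0,3) g=2 f=10, (1,0) g=2 f=10, (1,4) g=2 f=10, (3,5) g=5 f=12, (4,4) g=5 f=10]

order=[(1,1) → (1,3) → (2,3) → (2,4) → (3,4)]; open=[(0,1) g=2 f=10, (0,3) g=2 f=10, (1,0) g=2 f=10, (1,4) g=2 f=10, (3,5) g=5 f=12, (4,4) g=5 f=10]; closed=[(0,2), (1,1), (1,2), (1,3), (2,3), (2,4), (3,4)]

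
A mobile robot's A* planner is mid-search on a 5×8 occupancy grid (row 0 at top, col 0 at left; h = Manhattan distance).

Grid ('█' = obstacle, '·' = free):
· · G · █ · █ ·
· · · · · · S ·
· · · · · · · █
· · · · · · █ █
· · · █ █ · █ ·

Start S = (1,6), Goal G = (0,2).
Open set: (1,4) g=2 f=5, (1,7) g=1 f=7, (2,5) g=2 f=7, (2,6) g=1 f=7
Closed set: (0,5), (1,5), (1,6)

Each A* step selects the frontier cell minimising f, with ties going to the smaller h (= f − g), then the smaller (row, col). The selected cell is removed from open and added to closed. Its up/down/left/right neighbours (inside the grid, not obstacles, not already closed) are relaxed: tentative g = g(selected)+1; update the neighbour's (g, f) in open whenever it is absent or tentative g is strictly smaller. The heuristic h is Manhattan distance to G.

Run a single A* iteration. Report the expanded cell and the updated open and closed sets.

expanded=(1,4); open=[(1,3) g=3 f=5, (1,7) g=1 f=7, (2,4) g=3 f=7, (2,5) g=2 f=7, (2,6) g=1 f=7]; closed=[(0,5), (1,4), (1,5), (1,6)]

step 1: expand (1,4) (f=5, h=3) → closed; open now [(1,3) g=3 f=5, (1,7) g=1 f=7, (2,4) g=3 f=7, (2,5) g=2 f=7, (2,6) g=1 f=7]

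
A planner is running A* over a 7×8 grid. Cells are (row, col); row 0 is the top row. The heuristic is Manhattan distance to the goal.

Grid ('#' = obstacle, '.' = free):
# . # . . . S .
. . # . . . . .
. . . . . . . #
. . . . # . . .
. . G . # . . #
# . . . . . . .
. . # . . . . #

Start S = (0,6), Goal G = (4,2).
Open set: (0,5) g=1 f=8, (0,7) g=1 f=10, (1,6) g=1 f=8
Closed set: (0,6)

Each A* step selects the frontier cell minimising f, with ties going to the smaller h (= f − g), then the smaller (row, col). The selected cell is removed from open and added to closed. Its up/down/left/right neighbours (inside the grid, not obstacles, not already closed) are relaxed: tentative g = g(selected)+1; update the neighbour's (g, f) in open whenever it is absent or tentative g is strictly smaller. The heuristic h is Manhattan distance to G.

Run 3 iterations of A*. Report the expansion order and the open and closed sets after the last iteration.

step 1: expand (0,5) (f=8, h=7) → closed; open now [(0,4) g=2 f=8, (0,7) g=1 f=10, (1,5) g=2 f=8, (1,6) g=1 f=8]
step 2: expand (0,4) (f=8, h=6) → closed; open now [(0,3) g=3 f=8, (0,7) g=1 f=10, (1,4) g=3 f=8, (1,5) g=2 f=8, (1,6) g=1 f=8]
step 3: expand (0,3) (f=8, h=5) → closed; open now [(0,7) g=1 f=10, (1,3) g=4 f=8, (1,4) g=3 f=8, (1,5) g=2 f=8, (1,6) g=1 f=8]

order=[(0,5) → (0,4) → (0,3)]; open=[(0,7) g=1 f=10, (1,3) g=4 f=8, (1,4) g=3 f=8, (1,5) g=2 f=8, (1,6) g=1 f=8]; closed=[(0,3), (0,4), (0,5), (0,6)]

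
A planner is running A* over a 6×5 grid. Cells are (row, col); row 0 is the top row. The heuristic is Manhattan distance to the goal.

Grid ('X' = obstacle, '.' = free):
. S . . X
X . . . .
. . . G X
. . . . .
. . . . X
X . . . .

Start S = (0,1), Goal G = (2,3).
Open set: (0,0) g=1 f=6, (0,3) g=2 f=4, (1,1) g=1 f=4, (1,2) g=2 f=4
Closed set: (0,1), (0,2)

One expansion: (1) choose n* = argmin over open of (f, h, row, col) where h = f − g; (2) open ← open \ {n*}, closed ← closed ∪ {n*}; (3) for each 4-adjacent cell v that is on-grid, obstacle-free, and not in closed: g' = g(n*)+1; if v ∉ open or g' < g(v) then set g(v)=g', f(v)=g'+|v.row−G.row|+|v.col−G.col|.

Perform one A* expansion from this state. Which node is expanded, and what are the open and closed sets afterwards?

step 1: expand (0,3) (f=4, h=2) → closed; open now [(0,0) g=1 f=6, (1,1) g=1 f=4, (1,2) g=2 f=4, (1,3) g=3 f=4]

expanded=(0,3); open=[(0,0) g=1 f=6, (1,1) g=1 f=4, (1,2) g=2 f=4, (1,3) g=3 f=4]; closed=[(0,1), (0,2), (0,3)]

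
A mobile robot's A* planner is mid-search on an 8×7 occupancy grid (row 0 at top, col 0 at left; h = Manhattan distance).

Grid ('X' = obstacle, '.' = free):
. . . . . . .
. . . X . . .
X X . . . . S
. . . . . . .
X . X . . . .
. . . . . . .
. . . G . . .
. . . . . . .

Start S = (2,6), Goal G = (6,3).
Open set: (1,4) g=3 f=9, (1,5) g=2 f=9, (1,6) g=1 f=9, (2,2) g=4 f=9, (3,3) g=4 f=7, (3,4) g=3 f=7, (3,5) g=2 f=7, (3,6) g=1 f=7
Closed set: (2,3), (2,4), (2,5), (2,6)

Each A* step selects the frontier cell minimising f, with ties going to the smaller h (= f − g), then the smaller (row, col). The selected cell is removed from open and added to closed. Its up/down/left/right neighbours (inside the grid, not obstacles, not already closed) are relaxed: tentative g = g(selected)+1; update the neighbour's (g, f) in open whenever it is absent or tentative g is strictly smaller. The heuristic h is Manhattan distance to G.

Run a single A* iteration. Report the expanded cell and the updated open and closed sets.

step 1: expand (3,3) (f=7, h=3) → closed; open now [(1,4) g=3 f=9, (1,5) g=2 f=9, (1,6) g=1 f=9, (2,2) g=4 f=9, (3,2) g=5 f=9, (3,4) g=3 f=7, (3,5) g=2 f=7, (3,6) g=1 f=7, (4,3) g=5 f=7]

expanded=(3,3); open=[(1,4) g=3 f=9, (1,5) g=2 f=9, (1,6) g=1 f=9, (2,2) g=4 f=9, (3,2) g=5 f=9, (3,4) g=3 f=7, (3,5) g=2 f=7, (3,6) g=1 f=7, (4,3) g=5 f=7]; closed=[(2,3), (2,4), (2,5), (2,6), (3,3)]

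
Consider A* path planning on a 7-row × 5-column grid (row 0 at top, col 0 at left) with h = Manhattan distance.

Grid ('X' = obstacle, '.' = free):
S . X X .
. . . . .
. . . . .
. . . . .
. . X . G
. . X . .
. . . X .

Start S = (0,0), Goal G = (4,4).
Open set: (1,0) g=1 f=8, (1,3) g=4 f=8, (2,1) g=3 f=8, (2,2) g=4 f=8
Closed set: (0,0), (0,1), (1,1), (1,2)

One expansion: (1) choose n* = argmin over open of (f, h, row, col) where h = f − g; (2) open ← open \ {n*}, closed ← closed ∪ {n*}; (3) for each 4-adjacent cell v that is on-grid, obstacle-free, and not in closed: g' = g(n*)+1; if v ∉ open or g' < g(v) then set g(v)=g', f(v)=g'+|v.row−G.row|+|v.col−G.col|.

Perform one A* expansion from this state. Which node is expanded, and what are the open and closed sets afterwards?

expanded=(1,3); open=[(1,0) g=1 f=8, (1,4) g=5 f=8, (2,1) g=3 f=8, (2,2) g=4 f=8, (2,3) g=5 f=8]; closed=[(0,0), (0,1), (1,1), (1,2), (1,3)]

step 1: expand (1,3) (f=8, h=4) → closed; open now [(1,0) g=1 f=8, (1,4) g=5 f=8, (2,1) g=3 f=8, (2,2) g=4 f=8, (2,3) g=5 f=8]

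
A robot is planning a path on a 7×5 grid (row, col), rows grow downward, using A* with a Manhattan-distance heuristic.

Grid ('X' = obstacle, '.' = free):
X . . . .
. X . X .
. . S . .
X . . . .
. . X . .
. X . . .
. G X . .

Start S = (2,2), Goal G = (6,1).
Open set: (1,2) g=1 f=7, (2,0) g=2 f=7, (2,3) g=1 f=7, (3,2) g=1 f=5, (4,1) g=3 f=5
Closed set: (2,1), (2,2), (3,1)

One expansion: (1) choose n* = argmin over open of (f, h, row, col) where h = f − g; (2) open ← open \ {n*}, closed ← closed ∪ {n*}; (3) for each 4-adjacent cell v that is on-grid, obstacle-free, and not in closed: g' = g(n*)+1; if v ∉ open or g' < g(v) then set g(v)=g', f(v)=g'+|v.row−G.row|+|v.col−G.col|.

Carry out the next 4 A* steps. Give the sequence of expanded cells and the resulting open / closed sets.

order=[(4,1) → (3,2) → (4,0) → (5,0)]; open=[(1,2) g=1 f=7, (2,0) g=2 f=7, (2,3) g=1 f=7, (3,3) g=2 f=7, (6,0) g=6 f=7]; closed=[(2,1), (2,2), (3,1), (3,2), (4,0), (4,1), (5,0)]

step 1: expand (4,1) (f=5, h=2) → closed; open now [(1,2) g=1 f=7, (2,0) g=2 f=7, (2,3) g=1 f=7, (3,2) g=1 f=5, (4,0) g=4 f=7]
step 2: expand (3,2) (f=5, h=4) → closed; open now [(1,2) g=1 f=7, (2,0) g=2 f=7, (2,3) g=1 f=7, (3,3) g=2 f=7, (4,0) g=4 f=7]
step 3: expand (4,0) (f=7, h=3) → closed; open now [(1,2) g=1 f=7, (2,0) g=2 f=7, (2,3) g=1 f=7, (3,3) g=2 f=7, (5,0) g=5 f=7]
step 4: expand (5,0) (f=7, h=2) → closed; open now [(1,2) g=1 f=7, (2,0) g=2 f=7, (2,3) g=1 f=7, (3,3) g=2 f=7, (6,0) g=6 f=7]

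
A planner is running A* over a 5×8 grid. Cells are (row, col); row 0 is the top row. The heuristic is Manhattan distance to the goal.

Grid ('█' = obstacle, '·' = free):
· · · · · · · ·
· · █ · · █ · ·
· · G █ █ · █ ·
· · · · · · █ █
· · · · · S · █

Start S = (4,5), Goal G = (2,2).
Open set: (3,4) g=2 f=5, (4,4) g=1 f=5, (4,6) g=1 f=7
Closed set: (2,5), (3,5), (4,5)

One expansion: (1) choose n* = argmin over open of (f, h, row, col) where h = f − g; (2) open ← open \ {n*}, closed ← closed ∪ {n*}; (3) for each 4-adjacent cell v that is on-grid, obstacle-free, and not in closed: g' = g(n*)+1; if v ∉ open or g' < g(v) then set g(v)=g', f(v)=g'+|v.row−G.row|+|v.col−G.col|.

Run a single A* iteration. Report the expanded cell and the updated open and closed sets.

expanded=(3,4); open=[(3,3) g=3 f=5, (4,4) g=1 f=5, (4,6) g=1 f=7]; closed=[(2,5), (3,4), (3,5), (4,5)]

step 1: expand (3,4) (f=5, h=3) → closed; open now [(3,3) g=3 f=5, (4,4) g=1 f=5, (4,6) g=1 f=7]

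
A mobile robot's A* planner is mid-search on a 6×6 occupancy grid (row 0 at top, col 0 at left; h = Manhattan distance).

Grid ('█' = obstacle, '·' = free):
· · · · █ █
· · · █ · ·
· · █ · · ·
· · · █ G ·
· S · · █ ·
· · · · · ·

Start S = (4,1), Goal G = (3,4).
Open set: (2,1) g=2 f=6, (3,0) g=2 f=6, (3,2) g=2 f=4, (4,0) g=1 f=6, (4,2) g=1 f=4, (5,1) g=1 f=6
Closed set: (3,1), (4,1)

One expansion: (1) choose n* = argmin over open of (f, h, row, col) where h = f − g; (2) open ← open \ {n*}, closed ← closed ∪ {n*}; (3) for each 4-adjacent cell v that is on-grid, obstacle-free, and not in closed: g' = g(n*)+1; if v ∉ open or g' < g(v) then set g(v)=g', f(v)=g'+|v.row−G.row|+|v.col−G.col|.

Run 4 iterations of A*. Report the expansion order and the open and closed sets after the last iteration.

step 1: expand (3,2) (f=4, h=2) → closed; open now [(2,1) g=2 f=6, (3,0) g=2 f=6, (4,0) g=1 f=6, (4,2) g=1 f=4, (5,1) g=1 f=6]
step 2: expand (4,2) (f=4, h=3) → closed; open now [(2,1) g=2 f=6, (3,0) g=2 f=6, (4,0) g=1 f=6, (4,3) g=2 f=4, (5,1) g=1 f=6, (5,2) g=2 f=6]
step 3: expand (4,3) (f=4, h=2) → closed; open now [(2,1) g=2 f=6, (3,0) g=2 f=6, (4,0) g=1 f=6, (5,1) g=1 f=6, (5,2) g=2 f=6, (5,3) g=3 f=6]
step 4: expand (5,3) (f=6, h=3) → closed; open now [(2,1) g=2 f=6, (3,0) g=2 f=6, (4,0) g=1 f=6, (5,1) g=1 f=6, (5,2) g=2 f=6, (5,4) g=4 f=6]

order=[(3,2) → (4,2) → (4,3) → (5,3)]; open=[(2,1) g=2 f=6, (3,0) g=2 f=6, (4,0) g=1 f=6, (5,1) g=1 f=6, (5,2) g=2 f=6, (5,4) g=4 f=6]; closed=[(3,1), (3,2), (4,1), (4,2), (4,3), (5,3)]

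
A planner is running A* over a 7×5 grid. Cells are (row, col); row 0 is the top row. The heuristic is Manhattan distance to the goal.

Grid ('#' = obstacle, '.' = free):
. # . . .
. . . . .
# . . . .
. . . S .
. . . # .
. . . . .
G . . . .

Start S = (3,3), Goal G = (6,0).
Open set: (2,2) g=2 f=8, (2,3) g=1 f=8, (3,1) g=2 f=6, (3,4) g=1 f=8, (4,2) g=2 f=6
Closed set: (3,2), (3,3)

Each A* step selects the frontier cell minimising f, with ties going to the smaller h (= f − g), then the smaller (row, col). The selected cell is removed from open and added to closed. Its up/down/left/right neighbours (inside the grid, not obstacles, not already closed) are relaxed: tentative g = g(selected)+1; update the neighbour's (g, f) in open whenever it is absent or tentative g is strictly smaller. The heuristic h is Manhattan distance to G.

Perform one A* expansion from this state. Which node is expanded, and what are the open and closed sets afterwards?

step 1: expand (3,1) (f=6, h=4) → closed; open now [(2,1) g=3 f=8, (2,2) g=2 f=8, (2,3) g=1 f=8, (3,0) g=3 f=6, (3,4) g=1 f=8, (4,1) g=3 f=6, (4,2) g=2 f=6]

expanded=(3,1); open=[(2,1) g=3 f=8, (2,2) g=2 f=8, (2,3) g=1 f=8, (3,0) g=3 f=6, (3,4) g=1 f=8, (4,1) g=3 f=6, (4,2) g=2 f=6]; closed=[(3,1), (3,2), (3,3)]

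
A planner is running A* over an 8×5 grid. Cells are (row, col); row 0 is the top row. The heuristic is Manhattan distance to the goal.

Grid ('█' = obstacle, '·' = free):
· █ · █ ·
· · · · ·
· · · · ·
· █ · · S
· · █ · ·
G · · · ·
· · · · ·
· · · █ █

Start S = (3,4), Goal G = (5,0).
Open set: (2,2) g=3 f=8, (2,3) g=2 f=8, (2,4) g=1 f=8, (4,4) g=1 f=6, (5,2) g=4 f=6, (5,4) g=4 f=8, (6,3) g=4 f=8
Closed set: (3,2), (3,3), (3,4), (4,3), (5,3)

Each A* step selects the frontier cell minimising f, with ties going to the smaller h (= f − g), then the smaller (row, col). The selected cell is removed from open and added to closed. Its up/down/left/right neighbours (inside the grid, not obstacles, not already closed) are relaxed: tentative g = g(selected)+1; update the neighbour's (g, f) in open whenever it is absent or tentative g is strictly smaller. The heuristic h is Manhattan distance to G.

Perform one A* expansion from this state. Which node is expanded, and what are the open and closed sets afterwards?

step 1: expand (5,2) (f=6, h=2) → closed; open now [(2,2) g=3 f=8, (2,3) g=2 f=8, (2,4) g=1 f=8, (4,4) g=1 f=6, (5,1) g=5 f=6, (5,4) g=4 f=8, (6,2) g=5 f=8, (6,3) g=4 f=8]

expanded=(5,2); open=[(2,2) g=3 f=8, (2,3) g=2 f=8, (2,4) g=1 f=8, (4,4) g=1 f=6, (5,1) g=5 f=6, (5,4) g=4 f=8, (6,2) g=5 f=8, (6,3) g=4 f=8]; closed=[(3,2), (3,3), (3,4), (4,3), (5,2), (5,3)]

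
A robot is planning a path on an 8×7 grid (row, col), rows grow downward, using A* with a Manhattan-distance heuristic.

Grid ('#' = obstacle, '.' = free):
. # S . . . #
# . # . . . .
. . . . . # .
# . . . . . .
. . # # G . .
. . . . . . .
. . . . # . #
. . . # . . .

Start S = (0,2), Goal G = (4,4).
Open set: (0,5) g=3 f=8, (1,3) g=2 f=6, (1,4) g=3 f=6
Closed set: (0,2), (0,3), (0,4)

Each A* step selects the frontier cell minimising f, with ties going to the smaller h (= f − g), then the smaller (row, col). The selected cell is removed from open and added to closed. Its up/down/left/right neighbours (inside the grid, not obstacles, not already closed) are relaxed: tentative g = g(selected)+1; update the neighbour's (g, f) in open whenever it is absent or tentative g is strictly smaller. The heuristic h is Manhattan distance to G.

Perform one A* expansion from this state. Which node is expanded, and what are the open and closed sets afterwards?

expanded=(1,4); open=[(0,5) g=3 f=8, (1,3) g=2 f=6, (1,5) g=4 f=8, (2,4) g=4 f=6]; closed=[(0,2), (0,3), (0,4), (1,4)]

step 1: expand (1,4) (f=6, h=3) → closed; open now [(0,5) g=3 f=8, (1,3) g=2 f=6, (1,5) g=4 f=8, (2,4) g=4 f=6]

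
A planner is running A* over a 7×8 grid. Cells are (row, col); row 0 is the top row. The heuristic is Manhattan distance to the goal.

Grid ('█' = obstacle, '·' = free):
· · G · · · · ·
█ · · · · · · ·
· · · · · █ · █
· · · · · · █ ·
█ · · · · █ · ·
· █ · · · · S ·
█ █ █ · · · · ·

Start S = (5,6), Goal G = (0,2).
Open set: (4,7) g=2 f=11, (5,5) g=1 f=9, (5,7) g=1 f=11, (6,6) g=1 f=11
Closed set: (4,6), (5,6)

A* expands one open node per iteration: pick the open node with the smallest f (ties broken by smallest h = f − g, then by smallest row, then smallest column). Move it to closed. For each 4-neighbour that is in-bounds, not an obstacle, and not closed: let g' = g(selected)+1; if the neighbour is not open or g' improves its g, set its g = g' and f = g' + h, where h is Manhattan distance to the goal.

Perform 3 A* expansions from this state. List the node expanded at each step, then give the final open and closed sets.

step 1: expand (5,5) (f=9, h=8) → closed; open now [(4,7) g=2 f=11, (5,4) g=2 f=9, (5,7) g=1 f=11, (6,5) g=2 f=11, (6,6) g=1 f=11]
step 2: expand (5,4) (f=9, h=7) → closed; open now [(4,4) g=3 f=9, (4,7) g=2 f=11, (5,3) g=3 f=9, (5,7) g=1 f=11, (6,4) g=3 f=11, (6,5) g=2 f=11, (6,6) g=1 f=11]
step 3: expand (4,4) (f=9, h=6) → closed; open now [(3,4) g=4 f=9, (4,3) g=4 f=9, (4,7) g=2 f=11, (5,3) g=3 f=9, (5,7) g=1 f=11, (6,4) g=3 f=11, (6,5) g=2 f=11, (6,6) g=1 f=11]

order=[(5,5) → (5,4) → (4,4)]; open=[(3,4) g=4 f=9, (4,3) g=4 f=9, (4,7) g=2 f=11, (5,3) g=3 f=9, (5,7) g=1 f=11, (6,4) g=3 f=11, (6,5) g=2 f=11, (6,6) g=1 f=11]; closed=[(4,4), (4,6), (5,4), (5,5), (5,6)]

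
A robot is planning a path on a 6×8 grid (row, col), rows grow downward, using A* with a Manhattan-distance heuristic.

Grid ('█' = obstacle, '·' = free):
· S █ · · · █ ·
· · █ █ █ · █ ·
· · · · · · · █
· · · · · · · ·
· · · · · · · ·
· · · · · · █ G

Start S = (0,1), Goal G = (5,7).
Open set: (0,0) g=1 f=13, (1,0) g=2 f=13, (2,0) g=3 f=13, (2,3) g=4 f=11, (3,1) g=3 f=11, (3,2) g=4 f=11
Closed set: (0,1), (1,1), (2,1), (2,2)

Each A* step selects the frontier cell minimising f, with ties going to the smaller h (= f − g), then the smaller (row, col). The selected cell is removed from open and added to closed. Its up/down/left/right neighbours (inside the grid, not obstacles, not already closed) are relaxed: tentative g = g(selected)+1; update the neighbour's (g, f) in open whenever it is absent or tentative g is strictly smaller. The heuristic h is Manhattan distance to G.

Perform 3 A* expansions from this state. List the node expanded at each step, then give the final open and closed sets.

step 1: expand (2,3) (f=11, h=7) → closed; open now [(0,0) g=1 f=13, (1,0) g=2 f=13, (2,0) g=3 f=13, (2,4) g=5 f=11, (3,1) g=3 f=11, (3,2) g=4 f=11, (3,3) g=5 f=11]
step 2: expand (2,4) (f=11, h=6) → closed; open now [(0,0) g=1 f=13, (1,0) g=2 f=13, (2,0) g=3 f=13, (2,5) g=6 f=11, (3,1) g=3 f=11, (3,2) g=4 f=11, (3,3) g=5 f=11, (3,4) g=6 f=11]
step 3: expand (2,5) (f=11, h=5) → closed; open now [(0,0) g=1 f=13, (1,0) g=2 f=13, (1,5) g=7 f=13, (2,0) g=3 f=13, (2,6) g=7 f=11, (3,1) g=3 f=11, (3,2) g=4 f=11, (3,3) g=5 f=11, (3,4) g=6 f=11, (3,5) g=7 f=11]

order=[(2,3) → (2,4) → (2,5)]; open=[(0,0) g=1 f=13, (1,0) g=2 f=13, (1,5) g=7 f=13, (2,0) g=3 f=13, (2,6) g=7 f=11, (3,1) g=3 f=11, (3,2) g=4 f=11, (3,3) g=5 f=11, (3,4) g=6 f=11, (3,5) g=7 f=11]; closed=[(0,1), (1,1), (2,1), (2,2), (2,3), (2,4), (2,5)]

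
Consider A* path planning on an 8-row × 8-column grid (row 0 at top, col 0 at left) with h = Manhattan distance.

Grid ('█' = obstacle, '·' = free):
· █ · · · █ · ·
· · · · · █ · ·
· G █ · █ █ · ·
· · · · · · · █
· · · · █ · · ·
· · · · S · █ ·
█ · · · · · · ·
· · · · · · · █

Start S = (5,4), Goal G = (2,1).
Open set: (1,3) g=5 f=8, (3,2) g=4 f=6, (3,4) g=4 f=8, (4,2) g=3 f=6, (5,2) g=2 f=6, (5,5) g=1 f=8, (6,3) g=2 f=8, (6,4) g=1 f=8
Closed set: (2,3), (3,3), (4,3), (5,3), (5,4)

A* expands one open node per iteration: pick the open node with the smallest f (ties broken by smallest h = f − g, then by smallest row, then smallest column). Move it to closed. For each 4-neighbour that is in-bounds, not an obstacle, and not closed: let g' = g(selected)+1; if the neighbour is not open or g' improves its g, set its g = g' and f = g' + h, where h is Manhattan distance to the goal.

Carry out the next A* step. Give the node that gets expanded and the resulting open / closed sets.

expanded=(3,2); open=[(1,3) g=5 f=8, (3,1) g=5 f=6, (3,4) g=4 f=8, (4,2) g=3 f=6, (5,2) g=2 f=6, (5,5) g=1 f=8, (6,3) g=2 f=8, (6,4) g=1 f=8]; closed=[(2,3), (3,2), (3,3), (4,3), (5,3), (5,4)]

step 1: expand (3,2) (f=6, h=2) → closed; open now [(1,3) g=5 f=8, (3,1) g=5 f=6, (3,4) g=4 f=8, (4,2) g=3 f=6, (5,2) g=2 f=6, (5,5) g=1 f=8, (6,3) g=2 f=8, (6,4) g=1 f=8]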